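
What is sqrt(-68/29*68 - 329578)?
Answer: I*sqrt(277309194)/29 ≈ 574.23*I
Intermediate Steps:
sqrt(-68/29*68 - 329578) = sqrt(-4624/29 - 329578) = sqrt(-9562386/29) = I*sqrt(277309194)/29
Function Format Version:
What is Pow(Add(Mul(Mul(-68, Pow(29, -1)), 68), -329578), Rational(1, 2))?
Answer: Mul(Rational(1, 29), I, Pow(277309194, Rational(1, 2))) ≈ Mul(574.23, I)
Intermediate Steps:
Pow(Add(Mul(Mul(-68, Pow(29, -1)), 68), -329578), Rational(1, 2)) = Pow(Add(Mul(Mul(-68, Rational(1, 29)), 68), -329578), Rational(1, 2)) = Pow(Add(Mul(Rational(-68, 29), 68), -329578), Rational(1, 2)) = Pow(Add(Rational(-4624, 29), -329578), Rational(1, 2)) = Pow(Rational(-9562386, 29), Rational(1, 2)) = Mul(Rational(1, 29), I, Pow(277309194, Rational(1, 2)))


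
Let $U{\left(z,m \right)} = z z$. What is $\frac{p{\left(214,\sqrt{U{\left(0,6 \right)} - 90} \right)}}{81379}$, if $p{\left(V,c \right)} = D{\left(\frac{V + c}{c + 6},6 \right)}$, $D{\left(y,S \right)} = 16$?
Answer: $\frac{16}{81379} \approx 0.00019661$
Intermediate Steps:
$U{\left(z,m \right)} = z^{2}$
$p{\left(V,c \right)} = 16$
$\frac{p{\left(214,\sqrt{U{\left(0,6 \right)} - 90} \right)}}{81379} = \frac{16}{81379}$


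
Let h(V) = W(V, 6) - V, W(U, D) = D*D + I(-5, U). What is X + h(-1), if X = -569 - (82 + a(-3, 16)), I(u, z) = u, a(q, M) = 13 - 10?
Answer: -622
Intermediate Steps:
a(q, M) = 3
W(U, D) = -5 + D² (W(U, D) = D*D - 5 = D² - 5 = -5 + D²)
X = -654 (X = -569 - (82 + 3) = -569 - 1*85 = -569 - 85 = -654)
h(V) = 31 - V (h(V) = (-5 + 6²) - V = (-5 + 36) - V = 31 - V)
X + h(-1) = -654 + (31 - 1*(-1)) = -654 + (31 + 1) = -654 + 32 = -622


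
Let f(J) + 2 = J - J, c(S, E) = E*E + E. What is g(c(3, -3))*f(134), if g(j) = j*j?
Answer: -72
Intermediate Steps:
c(S, E) = E + E² (c(S, E) = E² + E = E + E²)
f(J) = -2 (f(J) = -2 + (J - J) = -2 + 0 = -2)
g(j) = j²
g(c(3, -3))*f(134) = (-3*(1 - 3))²*(-2) = (-3*(-2))²*(-2) = 6²*(-2) = 36*(-2) = -72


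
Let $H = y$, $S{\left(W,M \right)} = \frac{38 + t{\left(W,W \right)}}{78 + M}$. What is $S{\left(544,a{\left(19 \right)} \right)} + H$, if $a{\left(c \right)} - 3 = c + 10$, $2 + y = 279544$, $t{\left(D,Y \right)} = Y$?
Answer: $\frac{15375101}{55} \approx 2.7955 \cdot 10^{5}$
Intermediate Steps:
$y = 279542$ ($y = -2 + 279544 = 279542$)
$a{\left(c \right)} = 13 + c$ ($a{\left(c \right)} = 3 + \left(c + 10\right) = 3 + \left(10 + c\right) = 13 + c$)
$S{\left(W,M \right)} = \frac{38 + W}{78 + M}$
$H = 279542$
$S{\left(544,a{\left(19 \right)} \right)} + H = \frac{38 + 544}{78 + \left(13 + 19\right)} + 279542 = \frac{1}{78 + 32} \cdot 582 + 279542 = \frac{1}{110} \cdot 582 + 279542 = \frac{291}{55} + 279542 = \frac{15375101}{55}$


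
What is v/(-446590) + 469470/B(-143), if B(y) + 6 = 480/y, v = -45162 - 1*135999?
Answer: -4996870741747/99589570 ≈ -50175.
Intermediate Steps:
v = -181161 (v = -45162 - 135999 = -181161)
B(y) = -6 + 480/y
v/(-446590) + 469470/B(-143) = -181161/(-446590) + 469470/(-6 + 480/(-143)) = -181161*(-1/446590) + 469470/(-6 + 480*(-1/143)) = 181161/446590 + 469470/(-6 - 480/143) = 181161/446590 + 469470/(-1338/143) = 181161/446590 + 469470*(-143/1338) = 181161/446590 - 11189035/223 = -4996870741747/99589570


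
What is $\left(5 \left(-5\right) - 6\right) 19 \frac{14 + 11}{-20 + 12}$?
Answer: $\frac{14725}{8} \approx 1840.6$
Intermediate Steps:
$\left(5 \left(-5\right) - 6\right) 19 \frac{14 + 11}{-20 + 12} = \left(-25 - 6\right) 19 \frac{25}{-8} = \left(-31\right) 19 \cdot 25 \left(- \frac{1}{8}\right) = \left(-589\right) \left(- \frac{25}{8}\right) = \frac{14725}{8}$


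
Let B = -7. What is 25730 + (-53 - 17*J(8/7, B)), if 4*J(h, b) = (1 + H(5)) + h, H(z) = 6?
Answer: 717987/28 ≈ 25642.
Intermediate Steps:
J(h, b) = 7/4 + h/4 (J(h, b) = ((1 + 6) + h)/4 = (7 + h)/4 = 7/4 + h/4)
25730 + (-53 - 17*J(8/7, B)) = 25730 + (-53 - 17*(7/4 + (8/7)/4)) = 25730 + (-53 - 17*(7/4 + (8*(⅐))/4)) = 25730 + (-53 - 17*(7/4 + (¼)*(8/7))) = 25730 + (-53 - 17*(7/4 + 2/7)) = 25730 + (-53 - 17*57/28) = 25730 + (-53 - 969/28) = 25730 - 2453/28 = 717987/28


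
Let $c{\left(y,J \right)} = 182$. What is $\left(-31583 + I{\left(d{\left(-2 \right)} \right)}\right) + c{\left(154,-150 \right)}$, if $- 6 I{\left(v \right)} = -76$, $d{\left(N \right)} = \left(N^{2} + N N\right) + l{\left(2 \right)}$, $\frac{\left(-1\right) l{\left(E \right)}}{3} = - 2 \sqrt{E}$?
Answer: $- \frac{94165}{3} \approx -31388.0$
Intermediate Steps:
$l{\left(E \right)} = 6 \sqrt{E}$ ($l{\left(E \right)} = - 3 \left(- 2 \sqrt{E}\right) = 6 \sqrt{E}$)
$d{\left(N \right)} = 2 N^{2} + 6 \sqrt{2}$ ($d{\left(N \right)} = \left(N^{2} + N N\right) + 6 \sqrt{2} = \left(N^{2} + N^{2}\right) + 6 \sqrt{2} = 2 N^{2} + 6 \sqrt{2}$)
$I{\left(v \right)} = \frac{38}{3}$ ($I{\left(v \right)} = \left(- \frac{1}{6}\right) \left(-76\right) = \frac{38}{3}$)
$\left(-31583 + I{\left(d{\left(-2 \right)} \right)}\right) + c{\left(154,-150 \right)} = \left(-31583 + \frac{38}{3}\right) + 182 = - \frac{94711}{3} + 182 = - \frac{94165}{3}$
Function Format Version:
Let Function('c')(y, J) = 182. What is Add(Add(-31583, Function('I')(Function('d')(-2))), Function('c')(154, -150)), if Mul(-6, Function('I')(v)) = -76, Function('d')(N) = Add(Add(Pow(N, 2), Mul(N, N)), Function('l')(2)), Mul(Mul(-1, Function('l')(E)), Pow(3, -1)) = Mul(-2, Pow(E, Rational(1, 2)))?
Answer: Rational(-94165, 3) ≈ -31388.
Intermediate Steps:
Function('l')(E) = Mul(6, Pow(E, Rational(1, 2))) (Function('l')(E) = Mul(-3, Mul(-2, Pow(E, Rational(1, 2)))) = Mul(6, Pow(E, Rational(1, 2))))
Function('d')(N) = Add(Mul(2, Pow(N, 2)), Mul(6, Pow(2, Rational(1, 2)))) (Function('d')(N) = Add(Add(Pow(N, 2), Mul(N, N)), Mul(6, Pow(2, Rational(1, 2)))) = Add(Add(Pow(N, 2), Pow(N, 2)), Mul(6, Pow(2, Rational(1, 2)))) = Add(Mul(2, Pow(N, 2)), Mul(6, Pow(2, Rational(1, 2)))))
Function('I')(v) = Rational(38, 3) (Function('I')(v) = Mul(Rational(-1, 6), -76) = Rational(38, 3))
Add(Add(-31583, Function('I')(Function('d')(-2))), Function('c')(154, -150)) = Add(Add(-31583, Rational(38, 3)), 182) = Add(Rational(-94711, 3), 182) = Rational(-94165, 3)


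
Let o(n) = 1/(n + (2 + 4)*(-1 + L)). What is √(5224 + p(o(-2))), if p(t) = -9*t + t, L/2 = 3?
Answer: √255962/7 ≈ 72.275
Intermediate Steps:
L = 6 (L = 2*3 = 6)
o(n) = 1/(30 + n) (o(n) = 1/(n + (2 + 4)*(-1 + 6)) = 1/(n + 6*5) = 1/(n + 30) = 1/(30 + n))
p(t) = -8*t
√(5224 + p(o(-2))) = √(5224 - 8/(30 - 2)) = √(5224 - 8/28) = √(5224 - 8*1/28) = √(5224 - 2/7) = √(36566/7) = √255962/7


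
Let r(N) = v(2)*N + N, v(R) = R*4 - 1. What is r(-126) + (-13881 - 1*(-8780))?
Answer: -6109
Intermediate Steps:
v(R) = -1 + 4*R (v(R) = 4*R - 1 = -1 + 4*R)
r(N) = 8*N (r(N) = (-1 + 4*2)*N + N = (-1 + 8)*N + N = 7*N + N = 8*N)
r(-126) + (-13881 - 1*(-8780)) = 8*(-126) + (-13881 - 1*(-8780)) = -1008 + (-13881 + 8780) = -1008 - 5101 = -6109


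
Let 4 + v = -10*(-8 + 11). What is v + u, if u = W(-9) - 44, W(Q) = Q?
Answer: -87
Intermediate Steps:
u = -53 (u = -9 - 44 = -53)
v = -34 (v = -4 - 10*(-8 + 11) = -4 - 10*3 = -4 - 30 = -34)
v + u = -34 - 53 = -87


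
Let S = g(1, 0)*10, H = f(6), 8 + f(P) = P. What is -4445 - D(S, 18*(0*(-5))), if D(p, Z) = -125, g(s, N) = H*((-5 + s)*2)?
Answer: -4320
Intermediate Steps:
f(P) = -8 + P
H = -2 (H = -8 + 6 = -2)
g(s, N) = 20 - 4*s (g(s, N) = -2*(-5 + s)*2 = -2*(-10 + 2*s) = 20 - 4*s)
S = 160 (S = (20 - 4*1)*10 = (20 - 4)*10 = 16*10 = 160)
-4445 - D(S, 18*(0*(-5))) = -4445 - 1*(-125) = -4445 + 125 = -4320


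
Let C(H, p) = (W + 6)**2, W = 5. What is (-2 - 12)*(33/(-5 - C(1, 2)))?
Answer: 11/3 ≈ 3.6667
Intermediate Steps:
C(H, p) = 121 (C(H, p) = (5 + 6)**2 = 11**2 = 121)
(-2 - 12)*(33/(-5 - C(1, 2))) = (-2 - 12)*(33/(-5 - 1*121)) = -462/(-5 - 121) = -462/(-126) = -462*(-1)/126 = -14*(-11/42) = 11/3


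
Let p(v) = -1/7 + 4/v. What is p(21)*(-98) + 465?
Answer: 1381/3 ≈ 460.33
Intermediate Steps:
p(v) = -⅐ + 4/v (p(v) = -1*⅐ + 4/v = -⅐ + 4/v)
p(21)*(-98) + 465 = ((⅐)*(28 - 1*21)/21)*(-98) + 465 = ((⅐)*(1/21)*(28 - 21))*(-98) + 465 = ((⅐)*(1/21)*7)*(-98) + 465 = (1/21)*(-98) + 465 = -14/3 + 465 = 1381/3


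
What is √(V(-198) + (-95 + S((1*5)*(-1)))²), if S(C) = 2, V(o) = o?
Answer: 3*√939 ≈ 91.929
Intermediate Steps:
√(V(-198) + (-95 + S((1*5)*(-1)))²) = √(-198 + (-95 + 2)²) = √(-198 + (-93)²) = √(-198 + 8649) = √8451 = 3*√939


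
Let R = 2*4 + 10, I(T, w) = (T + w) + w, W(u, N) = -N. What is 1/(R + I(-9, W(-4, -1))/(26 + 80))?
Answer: 106/1901 ≈ 0.055760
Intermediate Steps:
I(T, w) = T + 2*w
R = 18 (R = 8 + 10 = 18)
1/(R + I(-9, W(-4, -1))/(26 + 80)) = 1/(18 + (-9 + 2*(-1*(-1)))/(26 + 80)) = 1/(18 + (-9 + 2*1)/106) = 1/(18 + (-9 + 2)*(1/106)) = 1/(18 - 7*1/106) = 1/(18 - 7/106) = 1/(1901/106) = 106/1901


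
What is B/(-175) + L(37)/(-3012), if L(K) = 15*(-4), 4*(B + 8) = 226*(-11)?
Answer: 317759/87850 ≈ 3.6171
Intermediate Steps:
B = -1259/2 (B = -8 + (226*(-11))/4 = -8 + (¼)*(-2486) = -8 - 1243/2 = -1259/2 ≈ -629.50)
L(K) = -60
B/(-175) + L(37)/(-3012) = -1259/2/(-175) - 60/(-3012) = -1259/2*(-1/175) - 60*(-1/3012) = 1259/350 + 5/251 = 317759/87850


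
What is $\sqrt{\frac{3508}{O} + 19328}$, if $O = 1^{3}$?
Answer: $2 \sqrt{5709} \approx 151.12$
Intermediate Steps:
$O = 1$
$\sqrt{\frac{3508}{O} + 19328} = \sqrt{\frac{3508}{1} + 19328} = \sqrt{3508 \cdot 1 + 19328} = \sqrt{3508 + 19328} = \sqrt{22836} = 2 \sqrt{5709}$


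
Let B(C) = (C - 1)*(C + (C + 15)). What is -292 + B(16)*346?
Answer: 243638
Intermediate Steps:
B(C) = (-1 + C)*(15 + 2*C) (B(C) = (-1 + C)*(C + (15 + C)) = (-1 + C)*(15 + 2*C))
-292 + B(16)*346 = -292 + (-15 + 2*16² + 13*16)*346 = -292 + (-15 + 2*256 + 208)*346 = -292 + (-15 + 512 + 208)*346 = -292 + 705*346 = -292 + 243930 = 243638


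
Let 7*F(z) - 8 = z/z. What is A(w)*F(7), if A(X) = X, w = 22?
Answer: 198/7 ≈ 28.286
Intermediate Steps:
F(z) = 9/7 (F(z) = 8/7 + (z/z)/7 = 8/7 + (⅐)*1 = 8/7 + ⅐ = 9/7)
A(w)*F(7) = 22*(9/7) = 198/7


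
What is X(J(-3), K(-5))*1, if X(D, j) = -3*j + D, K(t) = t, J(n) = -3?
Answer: 12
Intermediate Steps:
X(D, j) = D - 3*j
X(J(-3), K(-5))*1 = (-3 - 3*(-5))*1 = (-3 + 15)*1 = 12*1 = 12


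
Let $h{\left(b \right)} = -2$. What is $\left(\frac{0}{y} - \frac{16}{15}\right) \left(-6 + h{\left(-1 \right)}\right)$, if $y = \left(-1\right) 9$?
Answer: $\frac{128}{15} \approx 8.5333$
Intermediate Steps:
$y = -9$
$\left(\frac{0}{y} - \frac{16}{15}\right) \left(-6 + h{\left(-1 \right)}\right) = \left(\frac{0}{-9} - \frac{16}{15}\right) \left(-6 - 2\right) = \left(0 \left(- \frac{1}{9}\right) - \frac{16}{15}\right) \left(-8\right) = \left(0 - \frac{16}{15}\right) \left(-8\right) = \left(- \frac{16}{15}\right) \left(-8\right) = \frac{128}{15}$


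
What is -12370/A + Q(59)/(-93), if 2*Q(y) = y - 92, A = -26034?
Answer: 526657/807054 ≈ 0.65257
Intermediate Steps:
Q(y) = -46 + y/2 (Q(y) = (y - 92)/2 = (-92 + y)/2 = -46 + y/2)
-12370/A + Q(59)/(-93) = -12370/(-26034) + (-46 + (½)*59)/(-93) = -12370*(-1/26034) + (-46 + 59/2)*(-1/93) = 6185/13017 - 33/2*(-1/93) = 6185/13017 + 11/62 = 526657/807054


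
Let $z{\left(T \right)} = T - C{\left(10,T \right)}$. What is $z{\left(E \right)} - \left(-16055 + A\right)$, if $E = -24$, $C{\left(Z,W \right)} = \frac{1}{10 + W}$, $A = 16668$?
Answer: $- \frac{8917}{14} \approx -636.93$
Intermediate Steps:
$z{\left(T \right)} = T - \frac{1}{10 + T}$
$z{\left(E \right)} - \left(-16055 + A\right) = \frac{-1 - 24 \left(10 - 24\right)}{10 - 24} + \left(16055 - 16668\right) = \frac{-1 - -336}{-14} + \left(16055 - 16668\right) = - \frac{-1 + 336}{14} - 613 = \left(- \frac{1}{14}\right) 335 - 613 = - \frac{335}{14} - 613 = - \frac{8917}{14}$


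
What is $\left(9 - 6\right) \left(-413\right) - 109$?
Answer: $-1348$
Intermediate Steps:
$\left(9 - 6\right) \left(-413\right) - 109 = 3 \left(-413\right) - 109 = -1239 - 109 = -1348$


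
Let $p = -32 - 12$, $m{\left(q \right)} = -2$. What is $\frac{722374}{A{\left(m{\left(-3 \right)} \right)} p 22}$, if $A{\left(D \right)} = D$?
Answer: $\frac{361187}{968} \approx 373.13$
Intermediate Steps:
$p = -44$ ($p = -32 - 12 = -44$)
$\frac{722374}{A{\left(m{\left(-3 \right)} \right)} p 22} = \frac{722374}{\left(-2\right) \left(-44\right) 22} = \frac{722374}{88 \cdot 22} = \frac{722374}{1936} = 722374 \cdot \frac{1}{1936} = \frac{361187}{968}$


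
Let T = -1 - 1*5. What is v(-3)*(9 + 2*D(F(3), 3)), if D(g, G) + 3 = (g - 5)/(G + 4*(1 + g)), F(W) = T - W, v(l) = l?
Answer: -345/29 ≈ -11.897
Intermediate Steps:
T = -6 (T = -1 - 5 = -6)
F(W) = -6 - W
D(g, G) = -3 + (-5 + g)/(4 + G + 4*g) (D(g, G) = -3 + (g - 5)/(G + 4*(1 + g)) = -3 + (-5 + g)/(G + (4 + 4*g)) = -3 + (-5 + g)/(4 + G + 4*g))
v(-3)*(9 + 2*D(F(3), 3)) = -3*(9 + 2*((-17 - 11*(-6 - 1*3) - 3*3)/(4 + 3 + 4*(-6 - 1*3)))) = -3*(9 + 2*((-17 - 11*(-6 - 3) - 9)/(4 + 3 + 4*(-6 - 3)))) = -3*(9 + 2*((-17 - 11*(-9) - 9)/(4 + 3 + 4*(-9)))) = -3*(9 + 2*((-17 + 99 - 9)/(4 + 3 - 36))) = -3*(9 + 2*(73/(-29))) = -3*(9 + 2*(-1/29*73)) = -3*(9 + 2*(-73/29)) = -3*(9 - 146/29) = -3*115/29 = -345/29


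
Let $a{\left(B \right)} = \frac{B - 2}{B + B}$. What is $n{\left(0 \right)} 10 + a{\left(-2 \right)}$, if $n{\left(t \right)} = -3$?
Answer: $-29$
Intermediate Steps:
$a{\left(B \right)} = \frac{-2 + B}{2 B}$
$n{\left(0 \right)} 10 + a{\left(-2 \right)} = \left(-3\right) 10 + \frac{-2 - 2}{2 \left(-2\right)} = -30 + \frac{1}{2} \left(- \frac{1}{2}\right) \left(-4\right) = -30 + 1 = -29$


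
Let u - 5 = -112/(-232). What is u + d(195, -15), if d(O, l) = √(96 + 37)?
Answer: 159/29 + √133 ≈ 17.015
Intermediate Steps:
d(O, l) = √133
u = 159/29 (u = 5 - 112/(-232) = 5 - 112*(-1/232) = 5 + 14/29 = 159/29 ≈ 5.4828)
u + d(195, -15) = 159/29 + √133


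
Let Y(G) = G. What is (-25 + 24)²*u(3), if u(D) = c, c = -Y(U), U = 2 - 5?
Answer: 3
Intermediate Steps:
U = -3
c = 3 (c = -1*(-3) = 3)
u(D) = 3
(-25 + 24)²*u(3) = (-25 + 24)²*3 = (-1)²*3 = 1*3 = 3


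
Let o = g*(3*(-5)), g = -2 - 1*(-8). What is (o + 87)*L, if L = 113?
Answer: -339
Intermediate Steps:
g = 6 (g = -2 + 8 = 6)
o = -90 (o = 6*(3*(-5)) = 6*(-15) = -90)
(o + 87)*L = (-90 + 87)*113 = -3*113 = -339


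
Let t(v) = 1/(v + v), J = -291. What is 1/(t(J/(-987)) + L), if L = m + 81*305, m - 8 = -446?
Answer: 194/4708127 ≈ 4.1205e-5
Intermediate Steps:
t(v) = 1/(2*v)
m = -438 (m = 8 - 446 = -438)
L = 24267 (L = -438 + 81*305 = -438 + 24705 = 24267)
1/(t(J/(-987)) + L) = 1/(1/(2*((-291/(-987)))) + 24267) = 1/(1/(2*((-291*(-1/987)))) + 24267) = 1/(1/(2*(97/329)) + 24267) = 1/((1/2)*(329/97) + 24267) = 1/(329/194 + 24267) = 1/(4708127/194) = 194/4708127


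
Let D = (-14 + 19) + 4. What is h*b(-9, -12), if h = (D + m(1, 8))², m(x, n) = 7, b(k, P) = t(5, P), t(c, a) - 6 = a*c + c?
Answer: -12544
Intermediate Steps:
D = 9 (D = 5 + 4 = 9)
t(c, a) = 6 + c + a*c (t(c, a) = 6 + (a*c + c) = 6 + (c + a*c) = 6 + c + a*c)
b(k, P) = 11 + 5*P (b(k, P) = 6 + 5 + P*5 = 6 + 5 + 5*P = 11 + 5*P)
h = 256 (h = (9 + 7)² = 16² = 256)
h*b(-9, -12) = 256*(11 + 5*(-12)) = 256*(11 - 60) = 256*(-49) = -12544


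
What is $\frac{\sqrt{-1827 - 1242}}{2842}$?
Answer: $\frac{3 i \sqrt{341}}{2842} \approx 0.019493 i$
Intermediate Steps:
$\frac{\sqrt{-1827 - 1242}}{2842} = \sqrt{-3069} \cdot \frac{1}{2842} = 3 i \sqrt{341} \cdot \frac{1}{2842} = \frac{3 i \sqrt{341}}{2842}$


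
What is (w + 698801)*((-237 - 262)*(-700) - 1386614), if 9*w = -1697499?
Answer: -529227229660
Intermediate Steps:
w = -188611 (w = (1/9)*(-1697499) = -188611)
(w + 698801)*((-237 - 262)*(-700) - 1386614) = (-188611 + 698801)*((-237 - 262)*(-700) - 1386614) = 510190*(-499*(-700) - 1386614) = 510190*(349300 - 1386614) = 510190*(-1037314) = -529227229660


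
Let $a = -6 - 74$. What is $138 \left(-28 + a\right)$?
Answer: $-14904$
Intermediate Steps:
$a = -80$
$138 \left(-28 + a\right) = 138 \left(-28 - 80\right) = 138 \left(-108\right) = -14904$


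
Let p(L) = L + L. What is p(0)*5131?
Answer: 0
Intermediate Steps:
p(L) = 2*L
p(0)*5131 = (2*0)*5131 = 0*5131 = 0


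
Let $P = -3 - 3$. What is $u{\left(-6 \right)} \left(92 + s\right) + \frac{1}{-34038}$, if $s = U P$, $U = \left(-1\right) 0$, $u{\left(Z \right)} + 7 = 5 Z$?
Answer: $- \frac{115865353}{34038} \approx -3404.0$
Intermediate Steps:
$u{\left(Z \right)} = -7 + 5 Z$
$P = -6$ ($P = -3 - 3 = -6$)
$U = 0$
$s = 0$ ($s = 0 \left(-6\right) = 0$)
$u{\left(-6 \right)} \left(92 + s\right) + \frac{1}{-34038} = \left(-7 + 5 \left(-6\right)\right) \left(92 + 0\right) + \frac{1}{-34038} = \left(-7 - 30\right) 92 - \frac{1}{34038} = \left(-37\right) 92 - \frac{1}{34038} = -3404 - \frac{1}{34038} = - \frac{115865353}{34038}$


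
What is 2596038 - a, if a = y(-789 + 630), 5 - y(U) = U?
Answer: 2595874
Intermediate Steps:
y(U) = 5 - U
a = 164 (a = 5 - (-789 + 630) = 5 - 1*(-159) = 5 + 159 = 164)
2596038 - a = 2596038 - 1*164 = 2596038 - 164 = 2595874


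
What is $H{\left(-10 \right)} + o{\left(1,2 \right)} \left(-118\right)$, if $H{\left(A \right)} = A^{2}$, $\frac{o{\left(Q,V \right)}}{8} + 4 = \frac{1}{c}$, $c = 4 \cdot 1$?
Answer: $3640$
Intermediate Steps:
$c = 4$
$o{\left(Q,V \right)} = -30$ ($o{\left(Q,V \right)} = -32 + \frac{8}{4} = -32 + 8 \cdot \frac{1}{4} = -32 + 2 = -30$)
$H{\left(-10 \right)} + o{\left(1,2 \right)} \left(-118\right) = \left(-10\right)^{2} - -3540 = 100 + 3540 = 3640$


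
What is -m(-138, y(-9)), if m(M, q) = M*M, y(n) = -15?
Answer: -19044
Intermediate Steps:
m(M, q) = M²
-m(-138, y(-9)) = -1*(-138)² = -1*19044 = -19044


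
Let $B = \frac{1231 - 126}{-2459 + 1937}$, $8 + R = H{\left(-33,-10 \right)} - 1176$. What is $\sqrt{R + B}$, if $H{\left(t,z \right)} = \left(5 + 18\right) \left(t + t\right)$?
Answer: $\frac{i \sqrt{81869842}}{174} \approx 52.001 i$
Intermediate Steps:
$H{\left(t,z \right)} = 46 t$ ($H{\left(t,z \right)} = 23 \cdot 2 t = 46 t$)
$R = -2702$ ($R = -8 + \left(46 \left(-33\right) - 1176\right) = -8 - 2694 = -2702$)
$B = - \frac{1105}{522}$ ($B = \frac{1105}{-522} = 1105 \left(- \frac{1}{522}\right) = - \frac{1105}{522} \approx -2.1169$)
$\sqrt{R + B} = \sqrt{-2702 - \frac{1105}{522}} = \sqrt{- \frac{1411549}{522}} = \frac{i \sqrt{81869842}}{174}$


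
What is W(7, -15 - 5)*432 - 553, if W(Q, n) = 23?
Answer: 9383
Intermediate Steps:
W(7, -15 - 5)*432 - 553 = 23*432 - 553 = 9936 - 553 = 9383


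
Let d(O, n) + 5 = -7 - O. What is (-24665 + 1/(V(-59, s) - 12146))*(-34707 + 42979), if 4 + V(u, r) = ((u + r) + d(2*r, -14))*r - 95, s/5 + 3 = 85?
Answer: -42734869068672/209455 ≈ -2.0403e+8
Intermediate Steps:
s = 410 (s = -15 + 5*85 = -15 + 425 = 410)
d(O, n) = -12 - O (d(O, n) = -5 + (-7 - O) = -12 - O)
V(u, r) = -99 + r*(-12 + u - r) (V(u, r) = -4 + (((u + r) + (-12 - 2*r))*r - 95) = -4 + (((r + u) + (-12 - 2*r))*r - 95) = -4 + ((-12 + u - r)*r - 95) = -4 + (r*(-12 + u - r) - 95) = -4 + (-95 + r*(-12 + u - r)) = -99 + r*(-12 + u - r))
(-24665 + 1/(V(-59, s) - 12146))*(-34707 + 42979) = (-24665 + 1/((-99 - 1*410² - 12*410 + 410*(-59)) - 12146))*(-34707 + 42979) = (-24665 + 1/((-99 - 1*168100 - 4920 - 24190) - 12146))*8272 = (-24665 + 1/((-99 - 168100 - 4920 - 24190) - 12146))*8272 = (-24665 + 1/(-197309 - 12146))*8272 = (-24665 + 1/(-209455))*8272 = (-24665 - 1/209455)*8272 = -5166207576/209455*8272 = -42734869068672/209455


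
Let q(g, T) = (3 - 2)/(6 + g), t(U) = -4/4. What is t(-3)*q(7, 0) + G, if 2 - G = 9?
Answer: -92/13 ≈ -7.0769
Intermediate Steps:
G = -7 (G = 2 - 1*9 = 2 - 9 = -7)
t(U) = -1 (t(U) = -4*¼ = -1)
q(g, T) = 1/(6 + g)
t(-3)*q(7, 0) + G = -1/(6 + 7) - 7 = -1/13 - 7 = -92/13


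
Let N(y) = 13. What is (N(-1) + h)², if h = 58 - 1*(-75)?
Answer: 21316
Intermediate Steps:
h = 133 (h = 58 + 75 = 133)
(N(-1) + h)² = (13 + 133)² = 146² = 21316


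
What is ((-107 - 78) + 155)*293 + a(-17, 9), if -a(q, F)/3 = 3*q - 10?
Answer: -8607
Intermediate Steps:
a(q, F) = 30 - 9*q (a(q, F) = -3*(3*q - 10) = -3*(-10 + 3*q) = 30 - 9*q)
((-107 - 78) + 155)*293 + a(-17, 9) = ((-107 - 78) + 155)*293 + (30 - 9*(-17)) = (-185 + 155)*293 + (30 + 153) = -30*293 + 183 = -8790 + 183 = -8607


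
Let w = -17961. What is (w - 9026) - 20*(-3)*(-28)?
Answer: -28667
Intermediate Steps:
(w - 9026) - 20*(-3)*(-28) = (-17961 - 9026) - 20*(-3)*(-28) = -26987 + 60*(-28) = -26987 - 1680 = -28667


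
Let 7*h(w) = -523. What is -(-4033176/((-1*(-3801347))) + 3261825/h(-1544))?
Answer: 86797410098973/1988104481 ≈ 43658.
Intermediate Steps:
h(w) = -523/7 (h(w) = (⅐)*(-523) = -523/7)
-(-4033176/((-1*(-3801347))) + 3261825/h(-1544)) = -(-4033176/((-1*(-3801347))) + 3261825/(-523/7)) = -(-4033176/3801347 + 3261825*(-7/523)) = -(-4033176*1/3801347 - 22832775/523) = -(-4033176/3801347 - 22832775/523) = -1*(-86797410098973/1988104481) = 86797410098973/1988104481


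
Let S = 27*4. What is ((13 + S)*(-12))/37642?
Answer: -66/1711 ≈ -0.038574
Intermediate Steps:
S = 108
((13 + S)*(-12))/37642 = ((13 + 108)*(-12))/37642 = (121*(-12))*(1/37642) = -1452*1/37642 = -66/1711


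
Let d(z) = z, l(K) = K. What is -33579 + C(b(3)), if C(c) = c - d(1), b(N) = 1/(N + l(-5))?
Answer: -67161/2 ≈ -33581.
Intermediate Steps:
b(N) = 1/(-5 + N) (b(N) = 1/(N - 5) = 1/(-5 + N))
C(c) = -1 + c (C(c) = c - 1*1 = c - 1 = -1 + c)
-33579 + C(b(3)) = -33579 + (-1 + 1/(-5 + 3)) = -33579 + (-1 + 1/(-2)) = -33579 + (-1 - 1/2) = -33579 - 3/2 = -67161/2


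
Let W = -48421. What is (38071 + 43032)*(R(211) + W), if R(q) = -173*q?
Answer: -6887591172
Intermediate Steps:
(38071 + 43032)*(R(211) + W) = (38071 + 43032)*(-173*211 - 48421) = 81103*(-36503 - 48421) = 81103*(-84924) = -6887591172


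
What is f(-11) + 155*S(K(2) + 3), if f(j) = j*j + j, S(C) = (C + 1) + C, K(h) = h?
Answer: 1815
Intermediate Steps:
S(C) = 1 + 2*C (S(C) = (1 + C) + C = 1 + 2*C)
f(j) = j + j² (f(j) = j² + j = j + j²)
f(-11) + 155*S(K(2) + 3) = -11*(1 - 11) + 155*(1 + 2*(2 + 3)) = -11*(-10) + 155*(1 + 2*5) = 110 + 155*(1 + 10) = 110 + 155*11 = 110 + 1705 = 1815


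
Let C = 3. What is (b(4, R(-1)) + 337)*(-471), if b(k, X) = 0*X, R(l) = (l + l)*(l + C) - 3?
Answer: -158727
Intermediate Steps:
R(l) = -3 + 2*l*(3 + l) (R(l) = (l + l)*(l + 3) - 3 = (2*l)*(3 + l) - 3 = 2*l*(3 + l) - 3 = -3 + 2*l*(3 + l))
b(k, X) = 0
(b(4, R(-1)) + 337)*(-471) = (0 + 337)*(-471) = 337*(-471) = -158727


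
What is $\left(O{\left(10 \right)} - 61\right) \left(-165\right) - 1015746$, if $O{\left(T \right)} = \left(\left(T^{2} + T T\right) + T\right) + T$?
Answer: $-1041981$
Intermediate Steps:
$O{\left(T \right)} = 2 T + 2 T^{2}$ ($O{\left(T \right)} = \left(\left(T^{2} + T^{2}\right) + T\right) + T = \left(2 T^{2} + T\right) + T = \left(T + 2 T^{2}\right) + T = 2 T + 2 T^{2}$)
$\left(O{\left(10 \right)} - 61\right) \left(-165\right) - 1015746 = \left(2 \cdot 10 \left(1 + 10\right) - 61\right) \left(-165\right) - 1015746 = \left(2 \cdot 10 \cdot 11 - 61\right) \left(-165\right) - 1015746 = \left(220 - 61\right) \left(-165\right) - 1015746 = 159 \left(-165\right) - 1015746 = -26235 - 1015746 = -1041981$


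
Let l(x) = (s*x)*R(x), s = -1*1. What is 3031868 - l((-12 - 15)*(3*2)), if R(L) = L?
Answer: 3058112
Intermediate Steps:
s = -1
l(x) = -x**2 (l(x) = (-x)*x = -x**2)
3031868 - l((-12 - 15)*(3*2)) = 3031868 - (-1)*((-12 - 15)*(3*2))**2 = 3031868 - (-1)*(-27*6)**2 = 3031868 - (-1)*(-162)**2 = 3031868 - (-1)*26244 = 3031868 - 1*(-26244) = 3031868 + 26244 = 3058112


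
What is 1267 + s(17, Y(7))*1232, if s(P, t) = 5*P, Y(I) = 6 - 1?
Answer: 105987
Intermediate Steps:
Y(I) = 5
1267 + s(17, Y(7))*1232 = 1267 + (5*17)*1232 = 1267 + 85*1232 = 1267 + 104720 = 105987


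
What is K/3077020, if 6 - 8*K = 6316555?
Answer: -6316549/24616160 ≈ -0.25660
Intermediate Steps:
K = -6316549/8 (K = 3/4 - 1/8*6316555 = 3/4 - 6316555/8 = -6316549/8 ≈ -7.8957e+5)
K/3077020 = -6316549/8/3077020 = -6316549/8*1/3077020 = -6316549/24616160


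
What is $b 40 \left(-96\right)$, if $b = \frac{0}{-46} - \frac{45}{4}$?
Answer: $43200$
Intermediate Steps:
$b = - \frac{45}{4}$ ($b = 0 \left(- \frac{1}{46}\right) - \frac{45}{4} = 0 - \frac{45}{4} = - \frac{45}{4} \approx -11.25$)
$b 40 \left(-96\right) = \left(- \frac{45}{4}\right) 40 \left(-96\right) = \left(-450\right) \left(-96\right) = 43200$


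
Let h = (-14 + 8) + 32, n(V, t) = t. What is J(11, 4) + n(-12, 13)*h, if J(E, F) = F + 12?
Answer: 354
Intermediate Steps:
J(E, F) = 12 + F
h = 26 (h = -6 + 32 = 26)
J(11, 4) + n(-12, 13)*h = (12 + 4) + 13*26 = 16 + 338 = 354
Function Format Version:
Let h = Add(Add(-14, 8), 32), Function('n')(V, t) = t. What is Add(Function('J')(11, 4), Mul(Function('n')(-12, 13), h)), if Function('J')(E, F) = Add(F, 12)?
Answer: 354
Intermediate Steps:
Function('J')(E, F) = Add(12, F)
h = 26 (h = Add(-6, 32) = 26)
Add(Function('J')(11, 4), Mul(Function('n')(-12, 13), h)) = Add(Add(12, 4), Mul(13, 26)) = Add(16, 338) = 354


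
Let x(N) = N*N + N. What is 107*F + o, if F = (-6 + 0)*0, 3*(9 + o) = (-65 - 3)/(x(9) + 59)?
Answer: -4091/447 ≈ -9.1521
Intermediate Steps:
x(N) = N + N² (x(N) = N² + N = N + N²)
o = -4091/447 (o = -9 + ((-65 - 3)/(9*(1 + 9) + 59))/3 = -9 + (-68/(9*10 + 59))/3 = -9 + (-68/(90 + 59))/3 = -9 + (-68/149)/3 = -9 + (-68*1/149)/3 = -9 + (⅓)*(-68/149) = -9 - 68/447 = -4091/447 ≈ -9.1521)
F = 0 (F = -6*0 = 0)
107*F + o = 107*0 - 4091/447 = 0 - 4091/447 = -4091/447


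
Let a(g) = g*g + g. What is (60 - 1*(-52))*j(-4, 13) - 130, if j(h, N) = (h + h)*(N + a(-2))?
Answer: -13570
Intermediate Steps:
a(g) = g + g² (a(g) = g² + g = g + g²)
j(h, N) = 2*h*(2 + N) (j(h, N) = (h + h)*(N - 2*(1 - 2)) = (2*h)*(N - 2*(-1)) = (2*h)*(N + 2) = (2*h)*(2 + N) = 2*h*(2 + N))
(60 - 1*(-52))*j(-4, 13) - 130 = (60 - 1*(-52))*(2*(-4)*(2 + 13)) - 130 = (60 + 52)*(2*(-4)*15) - 130 = 112*(-120) - 130 = -13440 - 130 = -13570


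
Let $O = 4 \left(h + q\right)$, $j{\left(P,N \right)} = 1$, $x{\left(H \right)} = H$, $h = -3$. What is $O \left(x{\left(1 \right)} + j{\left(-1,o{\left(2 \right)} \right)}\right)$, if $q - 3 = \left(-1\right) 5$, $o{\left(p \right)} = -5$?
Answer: $-40$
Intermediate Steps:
$q = -2$ ($q = 3 - 5 = -2$)
$O = -20$ ($O = 4 \left(-3 - 2\right) = 4 \left(-5\right) = -20$)
$O \left(x{\left(1 \right)} + j{\left(-1,o{\left(2 \right)} \right)}\right) = - 20 \left(1 + 1\right) = \left(-20\right) 2 = -40$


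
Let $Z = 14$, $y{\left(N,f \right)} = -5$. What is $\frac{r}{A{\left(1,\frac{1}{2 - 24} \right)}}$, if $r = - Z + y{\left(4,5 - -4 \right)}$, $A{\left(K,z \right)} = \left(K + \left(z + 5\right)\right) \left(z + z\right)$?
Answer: $\frac{4598}{131} \approx 35.099$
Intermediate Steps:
$A{\left(K,z \right)} = 2 z \left(5 + K + z\right)$ ($A{\left(K,z \right)} = \left(K + \left(5 + z\right)\right) 2 z = \left(5 + K + z\right) 2 z = 2 z \left(5 + K + z\right)$)
$r = -19$ ($r = \left(-1\right) 14 - 5 = -14 - 5 = -19$)
$\frac{r}{A{\left(1,\frac{1}{2 - 24} \right)}} = - \frac{19}{2 \frac{1}{2 - 24} \left(5 + 1 + \frac{1}{2 - 24}\right)} = - \frac{19}{2 \frac{1}{-22} \left(5 + 1 + \frac{1}{-22}\right)} = - \frac{19}{2 \left(- \frac{1}{22}\right) \left(5 + 1 - \frac{1}{22}\right)} = - \frac{19}{2 \left(- \frac{1}{22}\right) \frac{131}{22}} = - \frac{19}{- \frac{131}{242}} = \left(-19\right) \left(- \frac{242}{131}\right) = \frac{4598}{131}$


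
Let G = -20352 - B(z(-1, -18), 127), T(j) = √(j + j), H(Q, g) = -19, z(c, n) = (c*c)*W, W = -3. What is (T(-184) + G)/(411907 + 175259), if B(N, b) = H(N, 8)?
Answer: -20333/587166 + 2*I*√23/293583 ≈ -0.034629 + 3.2671e-5*I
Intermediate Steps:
z(c, n) = -3*c² (z(c, n) = (c*c)*(-3) = c²*(-3) = -3*c²)
B(N, b) = -19
T(j) = √2*√j (T(j) = √(2*j) = √2*√j)
G = -20333 (G = -20352 - 1*(-19) = -20352 + 19 = -20333)
(T(-184) + G)/(411907 + 175259) = (√2*√(-184) - 20333)/(411907 + 175259) = (√2*(2*I*√46) - 20333)/587166 = (4*I*√23 - 20333)*(1/587166) = (-20333 + 4*I*√23)*(1/587166) = -20333/587166 + 2*I*√23/293583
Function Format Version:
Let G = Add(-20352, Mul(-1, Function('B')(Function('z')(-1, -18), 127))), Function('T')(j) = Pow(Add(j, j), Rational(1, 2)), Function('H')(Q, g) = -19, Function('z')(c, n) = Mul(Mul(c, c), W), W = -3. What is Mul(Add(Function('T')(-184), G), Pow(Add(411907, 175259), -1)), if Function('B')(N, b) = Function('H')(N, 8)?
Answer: Add(Rational(-20333, 587166), Mul(Rational(2, 293583), I, Pow(23, Rational(1, 2)))) ≈ Add(-0.034629, Mul(3.2671e-5, I))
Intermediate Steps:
Function('z')(c, n) = Mul(-3, Pow(c, 2)) (Function('z')(c, n) = Mul(Mul(c, c), -3) = Mul(Pow(c, 2), -3) = Mul(-3, Pow(c, 2)))
Function('B')(N, b) = -19
Function('T')(j) = Mul(Pow(2, Rational(1, 2)), Pow(j, Rational(1, 2))) (Function('T')(j) = Pow(Mul(2, j), Rational(1, 2)) = Mul(Pow(2, Rational(1, 2)), Pow(j, Rational(1, 2))))
G = -20333 (G = Add(-20352, Mul(-1, -19)) = Add(-20352, 19) = -20333)
Mul(Add(Function('T')(-184), G), Pow(Add(411907, 175259), -1)) = Mul(Add(Mul(Pow(2, Rational(1, 2)), Pow(-184, Rational(1, 2))), -20333), Pow(Add(411907, 175259), -1)) = Mul(Add(Mul(Pow(2, Rational(1, 2)), Mul(2, I, Pow(46, Rational(1, 2)))), -20333), Pow(587166, -1)) = Mul(Add(Mul(4, I, Pow(23, Rational(1, 2))), -20333), Rational(1, 587166)) = Mul(Add(-20333, Mul(4, I, Pow(23, Rational(1, 2)))), Rational(1, 587166)) = Add(Rational(-20333, 587166), Mul(Rational(2, 293583), I, Pow(23, Rational(1, 2))))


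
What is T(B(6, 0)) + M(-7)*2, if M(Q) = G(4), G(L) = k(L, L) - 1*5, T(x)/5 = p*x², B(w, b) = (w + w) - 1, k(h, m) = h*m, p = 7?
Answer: 4257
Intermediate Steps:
B(w, b) = -1 + 2*w (B(w, b) = 2*w - 1 = -1 + 2*w)
T(x) = 35*x² (T(x) = 5*(7*x²) = 35*x²)
G(L) = -5 + L² (G(L) = L*L - 1*5 = L² - 5 = -5 + L²)
M(Q) = 11 (M(Q) = -5 + 4² = -5 + 16 = 11)
T(B(6, 0)) + M(-7)*2 = 35*(-1 + 2*6)² + 11*2 = 35*(-1 + 12)² + 22 = 35*11² + 22 = 35*121 + 22 = 4235 + 22 = 4257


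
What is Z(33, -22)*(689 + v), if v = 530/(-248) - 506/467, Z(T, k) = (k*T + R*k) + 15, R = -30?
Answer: -2025317763/57908 ≈ -34975.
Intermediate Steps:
Z(T, k) = 15 - 30*k + T*k (Z(T, k) = (k*T - 30*k) + 15 = (T*k - 30*k) + 15 = (-30*k + T*k) + 15 = 15 - 30*k + T*k)
v = -186499/57908 (v = 530*(-1/248) - 506*1/467 = -265/124 - 506/467 = -186499/57908 ≈ -3.2206)
Z(33, -22)*(689 + v) = (15 - 30*(-22) + 33*(-22))*(689 - 186499/57908) = (15 + 660 - 726)*(39712113/57908) = -51*39712113/57908 = -2025317763/57908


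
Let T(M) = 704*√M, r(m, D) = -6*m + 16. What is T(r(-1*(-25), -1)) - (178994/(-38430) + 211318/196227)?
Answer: 166682129/46549405 + 704*I*√134 ≈ 3.5808 + 8149.4*I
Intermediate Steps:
r(m, D) = 16 - 6*m
T(r(-1*(-25), -1)) - (178994/(-38430) + 211318/196227) = 704*√(16 - (-6)*(-25)) - (178994/(-38430) + 211318/196227) = 704*√(16 - 6*25) - (178994*(-1/38430) + 211318*(1/196227)) = 704*√(16 - 150) - (-89497/19215 + 211318/196227) = 704*√(-134) - 1*(-166682129/46549405) = 704*(I*√134) + 166682129/46549405 = 704*I*√134 + 166682129/46549405 = 166682129/46549405 + 704*I*√134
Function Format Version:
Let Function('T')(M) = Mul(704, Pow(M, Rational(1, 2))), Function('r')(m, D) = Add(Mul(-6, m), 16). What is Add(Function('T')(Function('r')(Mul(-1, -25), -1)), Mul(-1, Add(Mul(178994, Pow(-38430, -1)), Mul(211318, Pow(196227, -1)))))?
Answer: Add(Rational(166682129, 46549405), Mul(704, I, Pow(134, Rational(1, 2)))) ≈ Add(3.5808, Mul(8149.4, I))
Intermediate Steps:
Function('r')(m, D) = Add(16, Mul(-6, m))
Add(Function('T')(Function('r')(Mul(-1, -25), -1)), Mul(-1, Add(Mul(178994, Pow(-38430, -1)), Mul(211318, Pow(196227, -1))))) = Add(Mul(704, Pow(Add(16, Mul(-6, Mul(-1, -25))), Rational(1, 2))), Mul(-1, Add(Mul(178994, Pow(-38430, -1)), Mul(211318, Pow(196227, -1))))) = Add(Mul(704, Pow(Add(16, Mul(-6, 25)), Rational(1, 2))), Mul(-1, Add(Mul(178994, Rational(-1, 38430)), Mul(211318, Rational(1, 196227))))) = Add(Mul(704, Pow(Add(16, -150), Rational(1, 2))), Mul(-1, Add(Rational(-89497, 19215), Rational(211318, 196227)))) = Add(Mul(704, Pow(-134, Rational(1, 2))), Mul(-1, Rational(-166682129, 46549405))) = Add(Mul(704, Mul(I, Pow(134, Rational(1, 2)))), Rational(166682129, 46549405)) = Add(Mul(704, I, Pow(134, Rational(1, 2))), Rational(166682129, 46549405)) = Add(Rational(166682129, 46549405), Mul(704, I, Pow(134, Rational(1, 2))))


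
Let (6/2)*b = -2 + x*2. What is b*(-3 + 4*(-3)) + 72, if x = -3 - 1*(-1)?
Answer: 102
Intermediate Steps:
x = -2 (x = -3 + 1 = -2)
b = -2 (b = (-2 - 2*2)/3 = (-2 - 4)/3 = (⅓)*(-6) = -2)
b*(-3 + 4*(-3)) + 72 = -2*(-3 + 4*(-3)) + 72 = -2*(-3 - 12) + 72 = -2*(-15) + 72 = 30 + 72 = 102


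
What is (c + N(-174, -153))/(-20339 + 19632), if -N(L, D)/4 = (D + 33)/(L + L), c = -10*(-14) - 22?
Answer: -3382/20503 ≈ -0.16495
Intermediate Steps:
c = 118 (c = 140 - 22 = 118)
N(L, D) = -2*(33 + D)/L (N(L, D) = -4*(D + 33)/(L + L) = -4*(33 + D)/(2*L) = -4*(33 + D)*1/(2*L) = -2*(33 + D)/L)
(c + N(-174, -153))/(-20339 + 19632) = (118 + 2*(-33 - 1*(-153))/(-174))/(-20339 + 19632) = (118 + 2*(-1/174)*(-33 + 153))/(-707) = (118 + 2*(-1/174)*120)*(-1/707) = (118 - 40/29)*(-1/707) = (3382/29)*(-1/707) = -3382/20503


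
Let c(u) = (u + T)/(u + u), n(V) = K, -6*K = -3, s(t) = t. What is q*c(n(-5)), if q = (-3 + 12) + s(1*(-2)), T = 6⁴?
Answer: 18151/2 ≈ 9075.5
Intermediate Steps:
K = ½ (K = -⅙*(-3) = ½ ≈ 0.50000)
n(V) = ½
T = 1296
q = 7 (q = (-3 + 12) + 1*(-2) = 9 - 2 = 7)
c(u) = (1296 + u)/(2*u) (c(u) = (u + 1296)/(u + u) = (1296 + u)/((2*u)) = (1296 + u)*(1/(2*u)) = (1296 + u)/(2*u))
q*c(n(-5)) = 7*((1296 + ½)/(2*(½))) = 7*((½)*2*(2593/2)) = 7*(2593/2) = 18151/2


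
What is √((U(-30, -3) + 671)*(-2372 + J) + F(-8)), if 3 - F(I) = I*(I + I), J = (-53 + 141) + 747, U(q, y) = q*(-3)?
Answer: I*√1169782 ≈ 1081.6*I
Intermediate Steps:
U(q, y) = -3*q
J = 835 (J = 88 + 747 = 835)
F(I) = 3 - 2*I² (F(I) = 3 - I*(I + I) = 3 - I*2*I = 3 - 2*I²)
√((U(-30, -3) + 671)*(-2372 + J) + F(-8)) = √((-3*(-30) + 671)*(-2372 + 835) + (3 - 2*(-8)²)) = √((90 + 671)*(-1537) + (3 - 2*64)) = √(761*(-1537) + (3 - 128)) = √(-1169657 - 125) = √(-1169782) = I*√1169782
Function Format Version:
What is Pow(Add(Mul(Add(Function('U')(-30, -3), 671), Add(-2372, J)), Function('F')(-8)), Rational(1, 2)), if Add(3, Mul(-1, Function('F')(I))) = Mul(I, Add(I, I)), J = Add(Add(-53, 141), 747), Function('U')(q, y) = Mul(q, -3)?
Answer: Mul(I, Pow(1169782, Rational(1, 2))) ≈ Mul(1081.6, I)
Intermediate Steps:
Function('U')(q, y) = Mul(-3, q)
J = 835 (J = Add(88, 747) = 835)
Function('F')(I) = Add(3, Mul(-2, Pow(I, 2))) (Function('F')(I) = Add(3, Mul(-1, Mul(I, Add(I, I)))) = Add(3, Mul(-1, Mul(I, Mul(2, I)))) = Add(3, Mul(-1, Mul(2, Pow(I, 2)))) = Add(3, Mul(-2, Pow(I, 2))))
Pow(Add(Mul(Add(Function('U')(-30, -3), 671), Add(-2372, J)), Function('F')(-8)), Rational(1, 2)) = Pow(Add(Mul(Add(Mul(-3, -30), 671), Add(-2372, 835)), Add(3, Mul(-2, Pow(-8, 2)))), Rational(1, 2)) = Pow(Add(Mul(Add(90, 671), -1537), Add(3, Mul(-2, 64))), Rational(1, 2)) = Pow(Add(Mul(761, -1537), Add(3, -128)), Rational(1, 2)) = Pow(Add(-1169657, -125), Rational(1, 2)) = Pow(-1169782, Rational(1, 2)) = Mul(I, Pow(1169782, Rational(1, 2)))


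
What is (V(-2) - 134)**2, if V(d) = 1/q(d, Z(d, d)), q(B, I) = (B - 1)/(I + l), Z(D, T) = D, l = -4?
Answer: 17424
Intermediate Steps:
q(B, I) = (-1 + B)/(-4 + I) (q(B, I) = (B - 1)/(I - 4) = (-1 + B)/(-4 + I))
V(d) = (-4 + d)/(-1 + d) (V(d) = 1/((-1 + d)/(-4 + d)) = (-4 + d)/(-1 + d))
(V(-2) - 134)**2 = ((-4 - 2)/(-1 - 2) - 134)**2 = (-6/(-3) - 134)**2 = (-1/3*(-6) - 134)**2 = (2 - 134)**2 = (-132)**2 = 17424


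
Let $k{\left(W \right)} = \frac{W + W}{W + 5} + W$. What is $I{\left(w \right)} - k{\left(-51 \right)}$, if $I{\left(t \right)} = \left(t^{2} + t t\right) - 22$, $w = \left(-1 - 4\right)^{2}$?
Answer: $\frac{29366}{23} \approx 1276.8$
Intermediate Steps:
$w = 25$ ($w = \left(-5\right)^{2} = 25$)
$I{\left(t \right)} = -22 + 2 t^{2}$ ($I{\left(t \right)} = \left(t^{2} + t^{2}\right) - 22 = 2 t^{2} - 22 = -22 + 2 t^{2}$)
$k{\left(W \right)} = W + \frac{2 W}{5 + W}$ ($k{\left(W \right)} = \frac{2 W}{5 + W} + W = W + \frac{2 W}{5 + W}$)
$I{\left(w \right)} - k{\left(-51 \right)} = \left(-22 + 2 \cdot 25^{2}\right) - - \frac{51 \left(7 - 51\right)}{5 - 51} = \left(-22 + 2 \cdot 625\right) - \left(-51\right) \frac{1}{-46} \left(-44\right) = \left(-22 + 1250\right) - \left(-51\right) \left(- \frac{1}{46}\right) \left(-44\right) = 1228 - - \frac{1122}{23} = 1228 + \frac{1122}{23} = \frac{29366}{23}$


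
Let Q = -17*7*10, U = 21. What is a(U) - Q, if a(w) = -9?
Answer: 1181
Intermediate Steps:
Q = -1190 (Q = -119*10 = -1190)
a(U) - Q = -9 - 1*(-1190) = -9 + 1190 = 1181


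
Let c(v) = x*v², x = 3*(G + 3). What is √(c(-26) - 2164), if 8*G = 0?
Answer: 28*√5 ≈ 62.610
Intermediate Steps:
G = 0 (G = (⅛)*0 = 0)
x = 9 (x = 3*(0 + 3) = 3*3 = 9)
c(v) = 9*v²
√(c(-26) - 2164) = √(9*(-26)² - 2164) = √(9*676 - 2164) = √(6084 - 2164) = √3920 = 28*√5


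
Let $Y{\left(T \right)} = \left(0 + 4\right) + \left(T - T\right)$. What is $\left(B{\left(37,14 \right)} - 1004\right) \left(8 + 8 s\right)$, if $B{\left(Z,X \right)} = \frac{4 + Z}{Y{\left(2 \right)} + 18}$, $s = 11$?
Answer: $- \frac{1058256}{11} \approx -96205.0$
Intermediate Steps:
$Y{\left(T \right)} = 4$ ($Y{\left(T \right)} = 4 + 0 = 4$)
$B{\left(Z,X \right)} = \frac{2}{11} + \frac{Z}{22}$ ($B{\left(Z,X \right)} = \frac{4 + Z}{4 + 18} = \frac{4 + Z}{22} = \left(4 + Z\right) \frac{1}{22} = \frac{2}{11} + \frac{Z}{22}$)
$\left(B{\left(37,14 \right)} - 1004\right) \left(8 + 8 s\right) = \left(\left(\frac{2}{11} + \frac{1}{22} \cdot 37\right) - 1004\right) \left(8 + 8 \cdot 11\right) = \left(\left(\frac{2}{11} + \frac{37}{22}\right) - 1004\right) \left(8 + 88\right) = \left(\frac{41}{22} - 1004\right) 96 = \left(- \frac{22047}{22}\right) 96 = - \frac{1058256}{11}$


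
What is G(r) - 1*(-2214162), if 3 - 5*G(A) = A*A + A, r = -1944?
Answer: 7293621/5 ≈ 1.4587e+6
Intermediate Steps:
G(A) = ⅗ - A/5 - A²/5 (G(A) = ⅗ - (A*A + A)/5 = ⅗ - (A² + A)/5 = ⅗ - (A + A²)/5 = ⅗ + (-A/5 - A²/5) = ⅗ - A/5 - A²/5)
G(r) - 1*(-2214162) = (⅗ - ⅕*(-1944) - ⅕*(-1944)²) - 1*(-2214162) = (⅗ + 1944/5 - ⅕*3779136) + 2214162 = (⅗ + 1944/5 - 3779136/5) + 2214162 = -3777189/5 + 2214162 = 7293621/5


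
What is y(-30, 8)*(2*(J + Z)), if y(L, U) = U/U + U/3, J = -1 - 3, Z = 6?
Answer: 44/3 ≈ 14.667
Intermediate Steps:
J = -4
y(L, U) = 1 + U/3 (y(L, U) = 1 + U*(⅓) = 1 + U/3)
y(-30, 8)*(2*(J + Z)) = (1 + (⅓)*8)*(2*(-4 + 6)) = (1 + 8/3)*(2*2) = (11/3)*4 = 44/3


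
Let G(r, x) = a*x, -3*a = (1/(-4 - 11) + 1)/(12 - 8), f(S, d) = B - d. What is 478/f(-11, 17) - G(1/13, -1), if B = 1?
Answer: -10783/360 ≈ -29.953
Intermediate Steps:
f(S, d) = 1 - d
a = -7/90 (a = -(1/(-4 - 11) + 1)/(3*(12 - 8)) = -(1/(-15) + 1)/(3*4) = -(-1/15 + 1)/(3*4) = -14/(45*4) = -⅓*7/30 = -7/90 ≈ -0.077778)
G(r, x) = -7*x/90
478/f(-11, 17) - G(1/13, -1) = 478/(1 - 1*17) - (-7)*(-1)/90 = 478/(1 - 17) - 1*7/90 = 478/(-16) - 7/90 = 478*(-1/16) - 7/90 = -239/8 - 7/90 = -10783/360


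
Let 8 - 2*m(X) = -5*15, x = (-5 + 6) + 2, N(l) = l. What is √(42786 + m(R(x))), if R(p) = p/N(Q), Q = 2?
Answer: √171310/2 ≈ 206.95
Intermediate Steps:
x = 3 (x = 1 + 2 = 3)
R(p) = p/2
m(X) = 83/2 (m(X) = 4 - (-5)*15/2 = 4 - ½*(-75) = 4 + 75/2 = 83/2)
√(42786 + m(R(x))) = √(42786 + 83/2) = √(85655/2) = √171310/2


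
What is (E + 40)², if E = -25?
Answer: 225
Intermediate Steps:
(E + 40)² = (-25 + 40)² = 15² = 225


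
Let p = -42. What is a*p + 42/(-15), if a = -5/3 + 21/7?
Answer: -294/5 ≈ -58.800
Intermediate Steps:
a = 4/3 (a = -5*1/3 + 21*(1/7) = -5/3 + 3 = 4/3 ≈ 1.3333)
a*p + 42/(-15) = (4/3)*(-42) + 42/(-15) = -56 + 42*(-1/15) = -56 - 14/5 = -294/5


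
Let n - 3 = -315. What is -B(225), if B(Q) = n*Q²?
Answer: 15795000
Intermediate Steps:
n = -312 (n = 3 - 315 = -312)
B(Q) = -312*Q²
-B(225) = -(-312)*225² = -(-312)*50625 = -1*(-15795000) = 15795000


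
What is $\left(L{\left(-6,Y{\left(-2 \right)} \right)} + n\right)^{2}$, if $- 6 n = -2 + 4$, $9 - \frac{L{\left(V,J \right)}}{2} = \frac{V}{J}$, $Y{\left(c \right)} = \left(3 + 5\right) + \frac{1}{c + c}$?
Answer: $\frac{3193369}{8649} \approx 369.22$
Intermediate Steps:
$Y{\left(c \right)} = 8 + \frac{1}{2 c}$
$L{\left(V,J \right)} = 18 - \frac{2 V}{J}$ ($L{\left(V,J \right)} = 18 - 2 \frac{V}{J} = 18 - \frac{2 V}{J}$)
$n = - \frac{1}{3}$ ($n = - \frac{-2 + 4}{6} = \left(- \frac{1}{6}\right) 2 = - \frac{1}{3} \approx -0.33333$)
$\left(L{\left(-6,Y{\left(-2 \right)} \right)} + n\right)^{2} = \left(\left(18 - - \frac{12}{8 + \frac{1}{2 \left(-2\right)}}\right) - \frac{1}{3}\right)^{2} = \left(\left(18 - - \frac{12}{8 + \frac{1}{2} \left(- \frac{1}{2}\right)}\right) - \frac{1}{3}\right)^{2} = \left(\left(18 - - \frac{12}{8 - \frac{1}{4}}\right) - \frac{1}{3}\right)^{2} = \left(\left(18 - - \frac{12}{\frac{31}{4}}\right) - \frac{1}{3}\right)^{2} = \left(\left(18 - \left(-12\right) \frac{4}{31}\right) - \frac{1}{3}\right)^{2} = \left(\left(18 + \frac{48}{31}\right) - \frac{1}{3}\right)^{2} = \left(\frac{606}{31} - \frac{1}{3}\right)^{2} = \left(\frac{1787}{93}\right)^{2} = \frac{3193369}{8649}$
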